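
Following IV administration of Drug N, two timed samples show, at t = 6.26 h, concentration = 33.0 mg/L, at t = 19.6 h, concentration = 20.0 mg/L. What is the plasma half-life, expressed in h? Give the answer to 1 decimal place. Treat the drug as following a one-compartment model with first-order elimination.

18.5 h

k = ln(C₁/C₂) / (t₂ − t₁) = ln(33.0/20.0) / (19.6 − 6.26)
  = 0.5008 / 13.34 = 0.03754 h⁻¹
t½ = ln2 / k = 0.693147 / 0.03754 = 18.46 h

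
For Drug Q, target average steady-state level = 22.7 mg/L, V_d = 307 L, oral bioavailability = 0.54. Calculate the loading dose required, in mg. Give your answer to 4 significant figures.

LD = Css × Vd / F = 22.7 × 307 / 0.54 = 12910 mg

12910 mg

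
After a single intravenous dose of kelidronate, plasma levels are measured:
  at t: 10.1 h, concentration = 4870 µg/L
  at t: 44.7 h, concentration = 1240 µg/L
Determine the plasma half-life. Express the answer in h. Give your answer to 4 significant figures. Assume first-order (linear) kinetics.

17.53 h

k = ln(C₁/C₂) / (t₂ − t₁) = ln(4870/1240) / (44.7 − 10.1)
  = 1.368 / 34.60 = 0.03954 h⁻¹
t½ = ln2 / k = 0.693147 / 0.03954 = 17.53 h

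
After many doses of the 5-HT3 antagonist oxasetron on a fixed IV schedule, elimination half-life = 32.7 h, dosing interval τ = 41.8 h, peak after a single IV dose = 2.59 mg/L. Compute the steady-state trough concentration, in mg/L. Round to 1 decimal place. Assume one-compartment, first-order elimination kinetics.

1.8 mg/L

k = ln2 / t½ = 0.693147 / 32.7 = 0.02120 h⁻¹
e^(−kτ) = e^(−0.02120 × 41.8) = 0.4122
Accumulation ratio R = 1 / (1 − e^(−kτ)) = 1 / (1 − 0.4122) = 1.701
Steady-state trough = C₀ × R × e^(−kτ) = 2.59 × 1.701 × 0.4122 = 1.816 mg/L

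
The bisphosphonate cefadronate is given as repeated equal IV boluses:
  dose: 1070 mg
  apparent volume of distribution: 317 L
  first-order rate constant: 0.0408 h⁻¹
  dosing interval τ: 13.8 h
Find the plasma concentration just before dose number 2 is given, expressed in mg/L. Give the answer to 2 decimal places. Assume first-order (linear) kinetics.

C₀ per dose = Dose / Vd = 1070 / 317 = 3.375 mg/L
Fraction remaining after one interval: r = e^(−kτ) = e^(−0.04080 × 13.8) = 0.5695
Before dose 2, 1 dose has been given (aged 1τ).
C_trough = C₀ × r = 3.375 × 0.5695 = 1.922 mg/L

1.92 mg/L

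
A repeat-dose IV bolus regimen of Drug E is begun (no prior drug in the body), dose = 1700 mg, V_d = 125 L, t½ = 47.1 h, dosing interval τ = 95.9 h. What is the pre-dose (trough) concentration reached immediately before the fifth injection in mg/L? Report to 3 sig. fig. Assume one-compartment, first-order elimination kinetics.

4.37 mg/L

C₀ per dose = Dose / Vd = 1700 / 125 = 13.60 mg/L
k = ln2 / t½ = 0.693147 / 47.1 = 0.01472 h⁻¹
Fraction remaining after one interval: r = e^(−kτ) = e^(−0.01472 × 95.9) = 0.2437
Before dose 5, 4 doses have been given (aged 1τ, 2τ, 3τ, 4τ).
C_trough = C₀ × (r + r² + … + r^4) = C₀ × r(1−r^4)/(1−r)
        = 13.60 × 0.2437 × (1 − 0.003527) / (1 − 0.2437) = 4.367 mg/L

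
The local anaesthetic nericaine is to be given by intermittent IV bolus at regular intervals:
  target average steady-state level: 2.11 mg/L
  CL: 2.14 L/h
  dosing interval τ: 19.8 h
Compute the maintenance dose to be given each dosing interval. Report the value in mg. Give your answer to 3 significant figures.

89.4 mg

At steady state, Dose/τ = Css × CL.
Dose = Css × CL × τ = 2.11 × 2.140 × 19.8 = 89.40 mg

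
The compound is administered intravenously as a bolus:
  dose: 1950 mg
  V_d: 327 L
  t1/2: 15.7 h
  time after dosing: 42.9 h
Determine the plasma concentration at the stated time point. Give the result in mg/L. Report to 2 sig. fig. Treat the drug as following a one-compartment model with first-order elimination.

0.90 mg/L

C₀ = Dose / Vd = 1950 / 327 = 5.963 mg/L
k = ln2 / t½ = 0.693147 / 15.7 = 0.04415 h⁻¹
C = C₀ · e^(−k·t) = 5.963 × e^(−0.04415 × 42.9)
  = 5.963 × 0.1505 = 0.8974 mg/L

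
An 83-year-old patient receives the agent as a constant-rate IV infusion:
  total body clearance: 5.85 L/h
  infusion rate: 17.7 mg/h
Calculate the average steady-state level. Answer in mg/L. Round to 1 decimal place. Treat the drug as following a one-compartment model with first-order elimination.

At steady state Css = R₀ / CL = 17.7 / 5.850 = 3.026 mg/L

3.0 mg/L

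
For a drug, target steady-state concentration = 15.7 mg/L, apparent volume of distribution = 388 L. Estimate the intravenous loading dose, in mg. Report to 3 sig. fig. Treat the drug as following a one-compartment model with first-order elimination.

LD = Css × Vd = 15.7 × 388 = 6092 mg

6090 mg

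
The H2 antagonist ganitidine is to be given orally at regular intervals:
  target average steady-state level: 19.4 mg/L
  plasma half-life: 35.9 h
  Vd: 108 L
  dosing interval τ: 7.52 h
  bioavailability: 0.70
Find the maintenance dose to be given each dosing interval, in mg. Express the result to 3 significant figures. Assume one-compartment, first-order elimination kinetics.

435 mg

k = ln2 / t½ = 0.693147 / 35.9 = 0.01931 h⁻¹
CL = k × Vd = 0.01931 × 108 = 2.085 L/h
At steady state, F × (Dose/τ) = Css × CL.
Dose = Css × CL × τ / F = 19.4 × 2.085 × 7.52 / 0.70 = 434.5 mg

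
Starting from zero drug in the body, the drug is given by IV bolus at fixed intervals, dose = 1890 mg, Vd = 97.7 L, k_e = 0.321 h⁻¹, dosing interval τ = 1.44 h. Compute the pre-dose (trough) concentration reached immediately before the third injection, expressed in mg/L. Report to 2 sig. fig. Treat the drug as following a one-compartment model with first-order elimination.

20 mg/L

C₀ per dose = Dose / Vd = 1890 / 97.7 = 19.34 mg/L
Fraction remaining after one interval: r = e^(−kτ) = e^(−0.3210 × 1.44) = 0.6299
Before dose 3, 2 doses have been given (aged 1τ, 2τ).
C_trough = C₀ × (r + r²) = 19.34 × (0.6299 + 0.3968) = 19.86 mg/L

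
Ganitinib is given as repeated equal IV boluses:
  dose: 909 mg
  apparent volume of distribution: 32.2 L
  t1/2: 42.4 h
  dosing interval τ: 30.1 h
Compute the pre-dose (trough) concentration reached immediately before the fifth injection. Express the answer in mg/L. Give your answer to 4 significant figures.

38.20 mg/L

C₀ per dose = Dose / Vd = 909 / 32.2 = 28.23 mg/L
k = ln2 / t½ = 0.693147 / 42.4 = 0.01635 h⁻¹
Fraction remaining after one interval: r = e^(−kτ) = e^(−0.01635 × 30.1) = 0.6113
Before dose 5, 4 doses have been given (aged 1τ, 2τ, 3τ, 4τ).
C_trough = C₀ × (r + r² + … + r^4) = C₀ × r(1−r^4)/(1−r)
        = 28.23 × 0.6113 × (1 − 0.1396) / (1 − 0.6113) = 38.20 mg/L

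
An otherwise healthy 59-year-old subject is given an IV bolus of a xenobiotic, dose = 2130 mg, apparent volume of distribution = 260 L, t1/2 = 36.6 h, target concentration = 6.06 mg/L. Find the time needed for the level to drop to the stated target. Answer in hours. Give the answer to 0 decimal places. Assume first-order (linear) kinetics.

C₀ = Dose / Vd = 2130 / 260 = 8.192 mg/L
k = ln2 / t½ = 0.693147 / 36.6 = 0.01894 h⁻¹
t = ln(C₀ / C) / k = ln(8.192 / 6.06) / 0.01894
  = ln(1.352) / 0.01894 = 0.3016 / 0.01894 = 15.92 h

16 h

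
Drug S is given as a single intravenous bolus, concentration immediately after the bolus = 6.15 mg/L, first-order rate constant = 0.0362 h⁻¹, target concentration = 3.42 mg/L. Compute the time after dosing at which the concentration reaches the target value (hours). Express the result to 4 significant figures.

16.21 h

t = ln(C₀ / C) / k = ln(6.150 / 3.42) / 0.03620
  = ln(1.798) / 0.03620 = 0.5867 / 0.03620 = 16.21 h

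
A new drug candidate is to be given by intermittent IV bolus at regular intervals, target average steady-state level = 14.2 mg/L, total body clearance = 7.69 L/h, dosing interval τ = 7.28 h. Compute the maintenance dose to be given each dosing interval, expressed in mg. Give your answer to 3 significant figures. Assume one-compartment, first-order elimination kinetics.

At steady state, Dose/τ = Css × CL.
Dose = Css × CL × τ = 14.2 × 7.690 × 7.28 = 795.0 mg

795 mg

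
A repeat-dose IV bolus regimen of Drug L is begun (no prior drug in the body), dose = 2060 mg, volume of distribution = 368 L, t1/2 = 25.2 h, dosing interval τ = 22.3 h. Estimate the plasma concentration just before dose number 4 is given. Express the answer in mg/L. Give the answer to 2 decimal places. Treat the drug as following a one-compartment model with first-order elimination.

C₀ per dose = Dose / Vd = 2060 / 368 = 5.598 mg/L
k = ln2 / t½ = 0.693147 / 25.2 = 0.02751 h⁻¹
Fraction remaining after one interval: r = e^(−kτ) = e^(−0.02751 × 22.3) = 0.5415
Before dose 4, 3 doses have been given (aged 1τ, 2τ, 3τ).
C_trough = C₀ × (r + r² + … + r^3) = C₀ × r(1−r^3)/(1−r)
        = 5.598 × 0.5415 × (1 − 0.1588) / (1 − 0.5415) = 5.561 mg/L

5.56 mg/L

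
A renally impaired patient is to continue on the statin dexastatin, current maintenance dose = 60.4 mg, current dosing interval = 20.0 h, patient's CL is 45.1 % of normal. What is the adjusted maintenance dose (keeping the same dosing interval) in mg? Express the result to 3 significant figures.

27.2 mg

To keep the same average steady-state level, dosing rate must scale with clearance.
CL ratio = 45.1 / 100 = 0.4510
New dose (same interval) = 60.4 × 0.4510 = 27.24 mg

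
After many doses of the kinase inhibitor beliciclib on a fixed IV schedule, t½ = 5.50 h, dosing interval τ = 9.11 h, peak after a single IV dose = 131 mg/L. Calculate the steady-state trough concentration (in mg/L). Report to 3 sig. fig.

k = ln2 / t½ = 0.693147 / 5.50 = 0.1260 h⁻¹
e^(−kτ) = e^(−0.1260 × 9.11) = 0.3173
Accumulation ratio R = 1 / (1 − e^(−kτ)) = 1 / (1 − 0.3173) = 1.465
Steady-state trough = C₀ × R × e^(−kτ) = 131 × 1.465 × 0.3173 = 60.89 mg/L

60.9 mg/L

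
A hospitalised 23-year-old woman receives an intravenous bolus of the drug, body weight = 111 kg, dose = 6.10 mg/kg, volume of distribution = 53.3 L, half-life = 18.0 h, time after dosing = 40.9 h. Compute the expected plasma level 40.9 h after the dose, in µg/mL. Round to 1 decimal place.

Total dose = 6.10 × 111 = 677.1 mg
C₀ = Dose / Vd = 677.1 / 53.3 = 12.70 mg/L
k = ln2 / t½ = 0.693147 / 18.0 = 0.03851 h⁻¹
C = C₀ · e^(−k·t) = 12.70 × e^(−0.03851 × 40.9)
  = 12.70 × 0.2070 = 2.629 mg/L
(2.629 mg/L = 2.629 µg/mL)

2.6 µg/mL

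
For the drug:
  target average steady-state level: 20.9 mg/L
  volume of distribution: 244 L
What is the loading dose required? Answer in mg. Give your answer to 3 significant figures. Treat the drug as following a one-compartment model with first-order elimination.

LD = Css × Vd = 20.9 × 244 = 5100 mg

5100 mg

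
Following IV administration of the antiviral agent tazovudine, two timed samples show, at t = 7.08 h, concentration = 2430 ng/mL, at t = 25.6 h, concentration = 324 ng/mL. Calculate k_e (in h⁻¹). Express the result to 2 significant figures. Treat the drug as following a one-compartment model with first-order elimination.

k = ln(C₁/C₂) / (t₂ − t₁) = ln(2430/324) / (25.6 − 7.08)
  = 2.015 / 18.52 = 0.1088 h⁻¹

0.11 h⁻¹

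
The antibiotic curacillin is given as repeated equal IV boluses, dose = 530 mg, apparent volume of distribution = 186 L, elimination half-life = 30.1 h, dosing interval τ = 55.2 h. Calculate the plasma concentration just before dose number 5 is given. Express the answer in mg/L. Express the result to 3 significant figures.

C₀ per dose = Dose / Vd = 530 / 186 = 2.849 mg/L
k = ln2 / t½ = 0.693147 / 30.1 = 0.02303 h⁻¹
Fraction remaining after one interval: r = e^(−kτ) = e^(−0.02303 × 55.2) = 0.2805
Before dose 5, 4 doses have been given (aged 1τ, 2τ, 3τ, 4τ).
C_trough = C₀ × (r + r² + … + r^4) = C₀ × r(1−r^4)/(1−r)
        = 2.849 × 0.2805 × (1 − 0.006191) / (1 − 0.2805) = 1.104 mg/L

1.10 mg/L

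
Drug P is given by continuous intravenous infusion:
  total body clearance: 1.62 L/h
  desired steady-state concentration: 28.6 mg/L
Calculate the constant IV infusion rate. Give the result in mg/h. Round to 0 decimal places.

At steady state, infusion rate R₀ = Css × CL = 28.6 × 1.620 = 46.33 mg/h

46 mg/h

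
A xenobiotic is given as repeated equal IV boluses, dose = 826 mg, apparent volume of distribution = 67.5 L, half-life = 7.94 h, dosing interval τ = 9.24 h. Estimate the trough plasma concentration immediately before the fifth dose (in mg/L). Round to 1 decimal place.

C₀ per dose = Dose / Vd = 826 / 67.5 = 12.24 mg/L
k = ln2 / t½ = 0.693147 / 7.94 = 0.08730 h⁻¹
Fraction remaining after one interval: r = e^(−kτ) = e^(−0.08730 × 9.24) = 0.4463
Before dose 5, 4 doses have been given (aged 1τ, 2τ, 3τ, 4τ).
C_trough = C₀ × (r + r² + … + r^4) = C₀ × r(1−r^4)/(1−r)
        = 12.24 × 0.4463 × (1 − 0.03967) / (1 − 0.4463) = 9.474 mg/L

9.5 mg/L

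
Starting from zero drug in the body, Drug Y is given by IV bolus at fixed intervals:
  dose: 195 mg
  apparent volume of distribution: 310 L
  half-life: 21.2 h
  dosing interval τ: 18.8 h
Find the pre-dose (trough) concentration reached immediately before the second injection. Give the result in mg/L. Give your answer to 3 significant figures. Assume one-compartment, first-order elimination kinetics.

0.340 mg/L

C₀ per dose = Dose / Vd = 195 / 310 = 0.6290 mg/L
k = ln2 / t½ = 0.693147 / 21.2 = 0.03270 h⁻¹
Fraction remaining after one interval: r = e^(−kτ) = e^(−0.03270 × 18.8) = 0.5408
Before dose 2, 1 dose has been given (aged 1τ).
C_trough = C₀ × r = 0.6290 × 0.5408 = 0.3402 mg/L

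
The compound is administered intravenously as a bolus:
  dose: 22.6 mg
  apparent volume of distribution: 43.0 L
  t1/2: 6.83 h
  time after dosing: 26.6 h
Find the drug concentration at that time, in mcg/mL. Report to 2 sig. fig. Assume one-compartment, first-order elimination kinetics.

C₀ = Dose / Vd = 22.60 / 43.0 = 0.5256 mg/L
k = ln2 / t½ = 0.693147 / 6.83 = 0.1015 h⁻¹
C = C₀ · e^(−k·t) = 0.5256 × e^(−0.1015 × 26.6)
  = 0.5256 × 0.06721 = 0.03533 mg/L
(0.03533 mg/L = 0.03533 mcg/mL)

0.035 mcg/mL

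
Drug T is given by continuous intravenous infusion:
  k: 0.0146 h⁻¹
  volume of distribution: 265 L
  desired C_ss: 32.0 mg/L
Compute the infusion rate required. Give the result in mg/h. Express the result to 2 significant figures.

CL = k × Vd = 0.01460 × 265 = 3.869 L/h
At steady state, infusion rate R₀ = Css × CL = 32.0 × 3.869 = 123.8 mg/h

120 mg/h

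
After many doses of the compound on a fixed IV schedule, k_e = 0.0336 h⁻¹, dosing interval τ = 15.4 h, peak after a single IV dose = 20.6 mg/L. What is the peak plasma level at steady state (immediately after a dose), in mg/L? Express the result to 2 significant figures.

e^(−kτ) = e^(−0.03360 × 15.4) = 0.5960
Accumulation ratio R = 1 / (1 − e^(−kτ)) = 1 / (1 − 0.5960) = 2.475
Steady-state peak = C₀ × R = 20.6 × 2.475 = 50.99 mg/L

51 mg/L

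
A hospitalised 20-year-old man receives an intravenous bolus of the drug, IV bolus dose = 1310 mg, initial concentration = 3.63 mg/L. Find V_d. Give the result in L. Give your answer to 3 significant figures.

Vd = Dose / C₀ = 1310 / 3.63 = 360.9 L

361 L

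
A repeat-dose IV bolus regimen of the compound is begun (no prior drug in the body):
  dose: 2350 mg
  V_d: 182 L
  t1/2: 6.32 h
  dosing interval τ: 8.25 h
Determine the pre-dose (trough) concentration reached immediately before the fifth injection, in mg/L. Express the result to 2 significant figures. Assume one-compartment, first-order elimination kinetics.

C₀ per dose = Dose / Vd = 2350 / 182 = 12.91 mg/L
k = ln2 / t½ = 0.693147 / 6.32 = 0.1097 h⁻¹
Fraction remaining after one interval: r = e^(−kτ) = e^(−0.1097 × 8.25) = 0.4045
Before dose 5, 4 doses have been given (aged 1τ, 2τ, 3τ, 4τ).
C_trough = C₀ × (r + r² + … + r^4) = C₀ × r(1−r^4)/(1−r)
        = 12.91 × 0.4045 × (1 − 0.02677) / (1 − 0.4045) = 8.535 mg/L

8.5 mg/L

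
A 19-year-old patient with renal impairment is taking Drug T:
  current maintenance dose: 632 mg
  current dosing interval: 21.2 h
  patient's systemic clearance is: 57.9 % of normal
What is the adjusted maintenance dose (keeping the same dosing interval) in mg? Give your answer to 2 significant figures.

370 mg

To keep the same average steady-state level, dosing rate must scale with clearance.
CL ratio = 57.9 / 100 = 0.5790
New dose (same interval) = 632 × 0.5790 = 365.9 mg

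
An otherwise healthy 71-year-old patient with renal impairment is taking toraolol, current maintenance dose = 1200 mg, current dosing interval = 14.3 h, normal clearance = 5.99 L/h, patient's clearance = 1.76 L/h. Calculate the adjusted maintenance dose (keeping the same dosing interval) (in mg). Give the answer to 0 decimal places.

To keep the same average steady-state level, dosing rate must scale with clearance.
CL ratio = 1.76 / 5.99 = 0.2938
New dose (same interval) = 1200 × 0.2938 = 352.6 mg

353 mg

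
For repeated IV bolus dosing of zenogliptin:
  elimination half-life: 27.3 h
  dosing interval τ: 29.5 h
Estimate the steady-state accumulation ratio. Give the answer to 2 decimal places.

k = ln2 / t½ = 0.693147 / 27.3 = 0.02539 h⁻¹
e^(−kτ) = e^(−0.02539 × 29.5) = 0.4728
Accumulation ratio R = 1 / (1 − e^(−kτ)) = 1 / (1 − 0.4728) = 1.897

1.90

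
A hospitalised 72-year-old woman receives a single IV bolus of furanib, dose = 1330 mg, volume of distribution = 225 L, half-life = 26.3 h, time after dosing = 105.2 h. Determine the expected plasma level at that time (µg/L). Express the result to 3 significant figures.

C₀ = Dose / Vd = 1330 / 225 = 5.911 mg/L
k = ln2 / t½ = 0.693147 / 26.3 = 0.02636 h⁻¹
t / t½ = 105.2 / 26.3 = 4 half-lives
C = C₀ × (1/2)^4 = 5.911 × 0.06250 = 0.3694 mg/L
Convert: 0.3694 mg/L × 1000 = 369.4 µg/L

369 µg/L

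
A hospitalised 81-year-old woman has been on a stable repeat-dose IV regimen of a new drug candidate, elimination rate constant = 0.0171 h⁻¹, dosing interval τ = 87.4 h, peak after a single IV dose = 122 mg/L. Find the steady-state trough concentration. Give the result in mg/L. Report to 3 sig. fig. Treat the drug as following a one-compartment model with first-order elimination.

35.3 mg/L

e^(−kτ) = e^(−0.01710 × 87.4) = 0.2244
Accumulation ratio R = 1 / (1 − e^(−kτ)) = 1 / (1 − 0.2244) = 1.289
Steady-state trough = C₀ × R × e^(−kτ) = 122 × 1.289 × 0.2244 = 35.29 mg/L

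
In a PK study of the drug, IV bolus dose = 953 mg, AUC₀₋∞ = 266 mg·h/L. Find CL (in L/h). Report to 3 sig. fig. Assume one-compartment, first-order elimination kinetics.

CL = Dose / AUC = 953 / 266 = 3.583 L/h

3.58 L/h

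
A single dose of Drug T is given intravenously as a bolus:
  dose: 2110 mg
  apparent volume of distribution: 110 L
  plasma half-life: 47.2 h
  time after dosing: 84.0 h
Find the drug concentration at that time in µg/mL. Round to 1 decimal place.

C₀ = Dose / Vd = 2110 / 110 = 19.18 mg/L
k = ln2 / t½ = 0.693147 / 47.2 = 0.01469 h⁻¹
C = C₀ · e^(−k·t) = 19.18 × e^(−0.01469 × 84.0)
  = 19.18 × 0.2911 = 5.583 mg/L
(5.583 mg/L = 5.583 µg/mL)

5.6 µg/mL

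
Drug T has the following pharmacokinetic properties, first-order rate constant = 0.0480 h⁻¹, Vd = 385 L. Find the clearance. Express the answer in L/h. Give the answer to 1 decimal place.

CL = k × Vd = 0.0480 × 385 = 18.48 L/h

18.5 L/h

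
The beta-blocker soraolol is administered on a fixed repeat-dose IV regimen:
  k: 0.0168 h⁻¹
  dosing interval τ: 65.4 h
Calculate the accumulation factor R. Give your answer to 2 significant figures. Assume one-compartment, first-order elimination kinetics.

1.5

e^(−kτ) = e^(−0.01680 × 65.4) = 0.3333
Accumulation ratio R = 1 / (1 − e^(−kτ)) = 1 / (1 − 0.3333) = 1.500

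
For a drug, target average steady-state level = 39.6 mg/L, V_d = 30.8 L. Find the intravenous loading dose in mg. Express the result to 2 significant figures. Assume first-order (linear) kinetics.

LD = Css × Vd = 39.6 × 30.8 = 1220 mg

1200 mg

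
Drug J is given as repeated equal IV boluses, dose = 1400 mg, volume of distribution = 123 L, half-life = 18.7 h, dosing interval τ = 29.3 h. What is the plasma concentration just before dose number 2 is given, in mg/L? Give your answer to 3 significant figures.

3.84 mg/L

C₀ per dose = Dose / Vd = 1400 / 123 = 11.38 mg/L
k = ln2 / t½ = 0.693147 / 18.7 = 0.03707 h⁻¹
Fraction remaining after one interval: r = e^(−kτ) = e^(−0.03707 × 29.3) = 0.3375
Before dose 2, 1 dose has been given (aged 1τ).
C_trough = C₀ × r = 11.38 × 0.3375 = 3.841 mg/L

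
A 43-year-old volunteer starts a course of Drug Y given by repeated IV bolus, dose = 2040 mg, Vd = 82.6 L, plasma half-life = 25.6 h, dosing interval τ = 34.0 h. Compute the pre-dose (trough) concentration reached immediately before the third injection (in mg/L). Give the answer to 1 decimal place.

13.8 mg/L

C₀ per dose = Dose / Vd = 2040 / 82.6 = 24.70 mg/L
k = ln2 / t½ = 0.693147 / 25.6 = 0.02708 h⁻¹
Fraction remaining after one interval: r = e^(−kτ) = e^(−0.02708 × 34.0) = 0.3982
Before dose 3, 2 doses have been given (aged 1τ, 2τ).
C_trough = C₀ × (r + r²) = 24.70 × (0.3982 + 0.1586) = 13.75 mg/L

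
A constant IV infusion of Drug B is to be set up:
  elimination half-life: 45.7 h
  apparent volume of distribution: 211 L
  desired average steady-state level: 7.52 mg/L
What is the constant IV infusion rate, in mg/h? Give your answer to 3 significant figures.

24.1 mg/h

k = ln2 / t½ = 0.693147 / 45.7 = 0.01517 h⁻¹
CL = k × Vd = 0.01517 × 211 = 3.201 L/h
At steady state, infusion rate R₀ = Css × CL = 7.52 × 3.201 = 24.07 mg/h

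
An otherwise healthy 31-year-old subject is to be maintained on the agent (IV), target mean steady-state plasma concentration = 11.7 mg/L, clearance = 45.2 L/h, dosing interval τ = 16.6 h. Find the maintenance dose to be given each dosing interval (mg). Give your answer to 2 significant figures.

At steady state, Dose/τ = Css × CL.
Dose = Css × CL × τ = 11.7 × 45.20 × 16.6 = 8779 mg

8800 mg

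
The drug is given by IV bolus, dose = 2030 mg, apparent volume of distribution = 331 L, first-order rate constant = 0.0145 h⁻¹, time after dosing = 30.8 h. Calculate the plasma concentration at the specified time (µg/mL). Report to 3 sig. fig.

3.92 µg/mL

C₀ = Dose / Vd = 2030 / 331 = 6.133 mg/L
C = C₀ · e^(−k·t) = 6.133 × e^(−0.01450 × 30.8)
  = 6.133 × 0.6398 = 3.924 mg/L
(3.924 mg/L = 3.924 µg/mL)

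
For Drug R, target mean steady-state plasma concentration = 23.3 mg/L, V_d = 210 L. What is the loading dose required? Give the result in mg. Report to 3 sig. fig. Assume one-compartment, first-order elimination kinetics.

LD = Css × Vd = 23.3 × 210 = 4893 mg

4890 mg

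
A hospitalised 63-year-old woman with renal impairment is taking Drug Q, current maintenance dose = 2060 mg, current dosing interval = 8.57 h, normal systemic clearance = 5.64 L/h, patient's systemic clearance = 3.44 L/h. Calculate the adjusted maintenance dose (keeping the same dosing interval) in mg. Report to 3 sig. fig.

To keep the same average steady-state level, dosing rate must scale with clearance.
CL ratio = 3.44 / 5.64 = 0.6099
New dose (same interval) = 2060 × 0.6099 = 1256 mg

1260 mg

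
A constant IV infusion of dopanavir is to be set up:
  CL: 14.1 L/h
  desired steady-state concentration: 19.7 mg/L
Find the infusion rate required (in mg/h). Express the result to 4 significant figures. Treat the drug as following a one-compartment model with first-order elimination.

277.8 mg/h

At steady state, infusion rate R₀ = Css × CL = 19.7 × 14.10 = 277.8 mg/h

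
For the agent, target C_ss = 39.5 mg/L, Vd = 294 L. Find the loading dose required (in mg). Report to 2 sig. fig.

12000 mg

LD = Css × Vd = 39.5 × 294 = 11610 mg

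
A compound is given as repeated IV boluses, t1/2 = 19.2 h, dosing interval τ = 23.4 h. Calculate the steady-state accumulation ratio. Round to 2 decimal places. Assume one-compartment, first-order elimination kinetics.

k = ln2 / t½ = 0.693147 / 19.2 = 0.03610 h⁻¹
e^(−kτ) = e^(−0.03610 × 23.4) = 0.4297
Accumulation ratio R = 1 / (1 − e^(−kτ)) = 1 / (1 − 0.4297) = 1.753

1.75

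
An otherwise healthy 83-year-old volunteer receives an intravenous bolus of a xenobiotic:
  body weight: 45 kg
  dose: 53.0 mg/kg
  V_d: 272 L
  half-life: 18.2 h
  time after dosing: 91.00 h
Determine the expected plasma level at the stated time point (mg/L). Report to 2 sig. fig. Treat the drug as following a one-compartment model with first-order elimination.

0.27 mg/L

Total dose = 53.0 × 45 = 2385 mg
C₀ = Dose / Vd = 2385 / 272 = 8.768 mg/L
k = ln2 / t½ = 0.693147 / 18.2 = 0.03809 h⁻¹
t / t½ = 91.00 / 18.2 = 5 half-lives
C = C₀ × (1/2)^5 = 8.768 × 0.03125 = 0.2740 mg/L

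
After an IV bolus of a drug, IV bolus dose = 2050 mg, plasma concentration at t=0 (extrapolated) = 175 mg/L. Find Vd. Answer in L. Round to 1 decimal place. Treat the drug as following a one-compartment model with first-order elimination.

Vd = Dose / C₀ = 2050 / 175 = 11.71 L

11.7 L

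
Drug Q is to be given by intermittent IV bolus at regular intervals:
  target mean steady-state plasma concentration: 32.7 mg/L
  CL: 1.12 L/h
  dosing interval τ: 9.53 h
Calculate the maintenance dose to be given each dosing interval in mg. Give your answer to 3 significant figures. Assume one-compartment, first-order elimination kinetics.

At steady state, Dose/τ = Css × CL.
Dose = Css × CL × τ = 32.7 × 1.120 × 9.53 = 349.0 mg

349 mg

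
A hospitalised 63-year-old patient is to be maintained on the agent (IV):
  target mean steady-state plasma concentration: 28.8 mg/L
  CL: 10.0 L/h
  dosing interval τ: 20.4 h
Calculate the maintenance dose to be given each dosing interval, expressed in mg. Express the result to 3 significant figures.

5880 mg

At steady state, Dose/τ = Css × CL.
Dose = Css × CL × τ = 28.8 × 10.00 × 20.4 = 5875 mg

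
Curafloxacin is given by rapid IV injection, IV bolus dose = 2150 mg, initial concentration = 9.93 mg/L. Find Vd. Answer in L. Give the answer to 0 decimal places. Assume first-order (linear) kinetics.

Vd = Dose / C₀ = 2150 / 9.93 = 216.5 L

217 L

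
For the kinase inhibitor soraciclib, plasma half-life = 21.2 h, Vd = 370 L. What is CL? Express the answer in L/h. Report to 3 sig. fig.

k = ln2 / t½ = 0.693147 / 21.2 = 0.03270 h⁻¹
CL = k × Vd = 0.03270 × 370 = 12.10 L/h

12.1 L/h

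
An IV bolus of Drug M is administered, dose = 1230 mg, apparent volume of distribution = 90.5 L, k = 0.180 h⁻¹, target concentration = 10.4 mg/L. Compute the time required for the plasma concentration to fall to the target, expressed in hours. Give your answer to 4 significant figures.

1.487 h

C₀ = Dose / Vd = 1230 / 90.5 = 13.59 mg/L
t = ln(C₀ / C) / k = ln(13.59 / 10.4) / 0.1800
  = ln(1.307) / 0.1800 = 0.2677 / 0.1800 = 1.487 h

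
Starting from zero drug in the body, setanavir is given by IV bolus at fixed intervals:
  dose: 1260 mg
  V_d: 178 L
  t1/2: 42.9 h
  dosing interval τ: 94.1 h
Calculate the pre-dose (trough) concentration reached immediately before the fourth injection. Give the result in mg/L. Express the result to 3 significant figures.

1.96 mg/L

C₀ per dose = Dose / Vd = 1260 / 178 = 7.079 mg/L
k = ln2 / t½ = 0.693147 / 42.9 = 0.01616 h⁻¹
Fraction remaining after one interval: r = e^(−kτ) = e^(−0.01616 × 94.1) = 0.2186
Before dose 4, 3 doses have been given (aged 1τ, 2τ, 3τ).
C_trough = C₀ × (r + r² + … + r^3) = C₀ × r(1−r^3)/(1−r)
        = 7.079 × 0.2186 × (1 − 0.01045) / (1 − 0.2186) = 1.960 mg/L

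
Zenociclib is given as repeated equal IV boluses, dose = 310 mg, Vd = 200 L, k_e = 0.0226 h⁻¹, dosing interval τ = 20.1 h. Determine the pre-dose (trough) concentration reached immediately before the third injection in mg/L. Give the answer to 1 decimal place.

C₀ per dose = Dose / Vd = 310 / 200 = 1.550 mg/L
Fraction remaining after one interval: r = e^(−kτ) = e^(−0.02260 × 20.1) = 0.6349
Before dose 3, 2 doses have been given (aged 1τ, 2τ).
C_trough = C₀ × (r + r²) = 1.550 × (0.6349 + 0.4031) = 1.609 mg/L

1.6 mg/L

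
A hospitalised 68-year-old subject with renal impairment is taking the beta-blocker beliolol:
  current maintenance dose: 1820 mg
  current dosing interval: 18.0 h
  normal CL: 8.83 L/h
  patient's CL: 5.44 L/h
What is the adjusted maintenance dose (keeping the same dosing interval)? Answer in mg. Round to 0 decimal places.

To keep the same average steady-state level, dosing rate must scale with clearance.
CL ratio = 5.44 / 8.83 = 0.6161
New dose (same interval) = 1820 × 0.6161 = 1121 mg

1121 mg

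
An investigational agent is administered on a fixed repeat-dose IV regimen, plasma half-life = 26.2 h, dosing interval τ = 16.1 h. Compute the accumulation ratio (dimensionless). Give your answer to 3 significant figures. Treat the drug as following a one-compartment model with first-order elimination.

2.88

k = ln2 / t½ = 0.693147 / 26.2 = 0.02646 h⁻¹
e^(−kτ) = e^(−0.02646 × 16.1) = 0.6531
Accumulation ratio R = 1 / (1 − e^(−kτ)) = 1 / (1 − 0.6531) = 2.883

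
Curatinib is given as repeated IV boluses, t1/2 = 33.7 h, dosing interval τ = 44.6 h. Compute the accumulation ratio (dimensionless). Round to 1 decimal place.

1.7

k = ln2 / t½ = 0.693147 / 33.7 = 0.02057 h⁻¹
e^(−kτ) = e^(−0.02057 × 44.6) = 0.3995
Accumulation ratio R = 1 / (1 − e^(−kτ)) = 1 / (1 − 0.3995) = 1.665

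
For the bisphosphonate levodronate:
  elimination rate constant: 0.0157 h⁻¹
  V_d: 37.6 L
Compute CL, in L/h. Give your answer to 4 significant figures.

0.5903 L/h

CL = k × Vd = 0.0157 × 37.6 = 0.5903 L/h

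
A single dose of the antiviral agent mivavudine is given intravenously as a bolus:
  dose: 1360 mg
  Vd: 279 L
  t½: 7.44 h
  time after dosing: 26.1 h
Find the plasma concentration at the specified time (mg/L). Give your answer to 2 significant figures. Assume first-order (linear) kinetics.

0.43 mg/L

C₀ = Dose / Vd = 1360 / 279 = 4.875 mg/L
k = ln2 / t½ = 0.693147 / 7.44 = 0.09316 h⁻¹
C = C₀ · e^(−k·t) = 4.875 × e^(−0.09316 × 26.1)
  = 4.875 × 0.08791 = 0.4286 mg/L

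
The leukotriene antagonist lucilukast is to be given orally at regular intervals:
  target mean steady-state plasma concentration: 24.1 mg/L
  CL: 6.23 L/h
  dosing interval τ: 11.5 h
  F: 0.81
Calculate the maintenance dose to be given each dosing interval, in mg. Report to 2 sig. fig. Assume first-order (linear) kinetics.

2100 mg

At steady state, F × (Dose/τ) = Css × CL.
Dose = Css × CL × τ / F = 24.1 × 6.230 × 11.5 / 0.81 = 2132 mg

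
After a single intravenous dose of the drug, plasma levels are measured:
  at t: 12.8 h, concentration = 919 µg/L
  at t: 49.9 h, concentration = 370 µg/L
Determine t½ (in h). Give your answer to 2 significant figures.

28 h

k = ln(C₁/C₂) / (t₂ − t₁) = ln(919/370) / (49.9 − 12.8)
  = 0.9098 / 37.10 = 0.02452 h⁻¹
t½ = ln2 / k = 0.693147 / 0.02452 = 28.27 h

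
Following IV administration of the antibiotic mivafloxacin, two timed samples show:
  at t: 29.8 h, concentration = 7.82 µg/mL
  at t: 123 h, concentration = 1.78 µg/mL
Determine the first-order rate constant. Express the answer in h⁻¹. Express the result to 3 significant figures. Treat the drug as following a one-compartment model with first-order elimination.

0.0159 h⁻¹

k = ln(C₁/C₂) / (t₂ − t₁) = ln(7.82/1.78) / (123 − 29.8)
  = 1.480 / 93.20 = 0.01588 h⁻¹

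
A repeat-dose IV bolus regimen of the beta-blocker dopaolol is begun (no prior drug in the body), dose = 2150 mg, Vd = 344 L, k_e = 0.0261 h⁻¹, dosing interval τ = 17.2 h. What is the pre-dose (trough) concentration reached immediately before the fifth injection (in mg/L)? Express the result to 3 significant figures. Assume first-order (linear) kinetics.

9.20 mg/L

C₀ per dose = Dose / Vd = 2150 / 344 = 6.250 mg/L
Fraction remaining after one interval: r = e^(−kτ) = e^(−0.02610 × 17.2) = 0.6383
Before dose 5, 4 doses have been given (aged 1τ, 2τ, 3τ, 4τ).
C_trough = C₀ × (r + r² + … + r^4) = C₀ × r(1−r^4)/(1−r)
        = 6.250 × 0.6383 × (1 − 0.1660) / (1 − 0.6383) = 9.199 mg/L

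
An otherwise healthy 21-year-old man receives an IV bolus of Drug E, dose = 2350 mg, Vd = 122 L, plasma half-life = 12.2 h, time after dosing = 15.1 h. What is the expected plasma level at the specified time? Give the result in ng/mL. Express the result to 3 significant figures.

8170 ng/mL

C₀ = Dose / Vd = 2350 / 122 = 19.26 mg/L
k = ln2 / t½ = 0.693147 / 12.2 = 0.05682 h⁻¹
C = C₀ · e^(−k·t) = 19.26 × e^(−0.05682 × 15.1)
  = 19.26 × 0.4240 = 8.166 mg/L
Convert: 8.166 mg/L × 1000 = 8166 ng/mL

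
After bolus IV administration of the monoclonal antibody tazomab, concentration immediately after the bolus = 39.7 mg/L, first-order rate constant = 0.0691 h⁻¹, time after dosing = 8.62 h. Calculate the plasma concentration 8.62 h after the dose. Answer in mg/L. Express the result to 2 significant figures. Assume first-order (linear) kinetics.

C = C₀ · e^(−k·t) = 39.70 × e^(−0.06910 × 8.62)
  = 39.70 × 0.5512 = 21.88 mg/L

22 mg/L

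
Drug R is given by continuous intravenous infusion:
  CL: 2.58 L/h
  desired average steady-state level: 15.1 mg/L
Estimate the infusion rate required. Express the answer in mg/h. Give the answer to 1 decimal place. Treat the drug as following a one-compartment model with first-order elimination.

39.0 mg/h

At steady state, infusion rate R₀ = Css × CL = 15.1 × 2.580 = 38.96 mg/h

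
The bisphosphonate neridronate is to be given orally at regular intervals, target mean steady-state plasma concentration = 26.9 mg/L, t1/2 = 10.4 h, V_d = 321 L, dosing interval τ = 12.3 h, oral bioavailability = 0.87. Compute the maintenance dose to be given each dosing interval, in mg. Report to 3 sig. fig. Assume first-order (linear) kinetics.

8140 mg

k = ln2 / t½ = 0.693147 / 10.4 = 0.06665 h⁻¹
CL = k × Vd = 0.06665 × 321 = 21.39 L/h
At steady state, F × (Dose/τ) = Css × CL.
Dose = Css × CL × τ / F = 26.9 × 21.39 × 12.3 / 0.87 = 8135 mg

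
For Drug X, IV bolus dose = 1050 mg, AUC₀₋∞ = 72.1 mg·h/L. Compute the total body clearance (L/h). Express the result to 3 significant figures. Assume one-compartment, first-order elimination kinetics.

CL = Dose / AUC = 1050 / 72.1 = 14.56 L/h

14.6 L/h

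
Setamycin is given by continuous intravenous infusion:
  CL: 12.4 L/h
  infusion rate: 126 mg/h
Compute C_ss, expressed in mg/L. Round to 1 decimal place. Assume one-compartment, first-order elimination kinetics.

At steady state Css = R₀ / CL = 126 / 12.40 = 10.16 mg/L

10.2 mg/L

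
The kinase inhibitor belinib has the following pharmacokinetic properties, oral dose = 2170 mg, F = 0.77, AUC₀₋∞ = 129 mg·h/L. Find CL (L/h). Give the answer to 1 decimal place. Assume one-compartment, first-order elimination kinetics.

CL = F·Dose / AUC = 0.77 × 2170 / 129 = 12.95 L/h

13.0 L/h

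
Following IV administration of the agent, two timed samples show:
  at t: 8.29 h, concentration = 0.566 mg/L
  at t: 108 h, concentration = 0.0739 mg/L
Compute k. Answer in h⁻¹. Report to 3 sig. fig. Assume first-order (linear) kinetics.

k = ln(C₁/C₂) / (t₂ − t₁) = ln(0.566/0.0739) / (108 − 8.29)
  = 2.036 / 99.71 = 0.02042 h⁻¹

0.0204 h⁻¹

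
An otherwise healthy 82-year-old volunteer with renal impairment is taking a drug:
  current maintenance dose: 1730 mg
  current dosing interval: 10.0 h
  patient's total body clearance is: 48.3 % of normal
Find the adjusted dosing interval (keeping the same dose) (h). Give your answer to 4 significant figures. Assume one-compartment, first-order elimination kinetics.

20.70 h

To keep the same average steady-state level, dosing rate must scale with clearance.
CL ratio = 48.3 / 100 = 0.4830
New interval (same dose) = 10.0 / 0.4830 = 20.70 h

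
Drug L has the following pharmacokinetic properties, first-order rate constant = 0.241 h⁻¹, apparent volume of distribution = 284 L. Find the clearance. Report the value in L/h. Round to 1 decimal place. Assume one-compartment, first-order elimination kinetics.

68.4 L/h

CL = k × Vd = 0.241 × 284 = 68.44 L/h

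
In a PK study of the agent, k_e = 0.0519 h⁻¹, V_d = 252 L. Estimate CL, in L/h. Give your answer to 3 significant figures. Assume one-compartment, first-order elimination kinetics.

13.1 L/h

CL = k × Vd = 0.0519 × 252 = 13.08 L/h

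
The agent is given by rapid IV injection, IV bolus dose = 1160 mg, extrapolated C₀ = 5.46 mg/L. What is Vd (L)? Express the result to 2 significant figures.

210 L

Vd = Dose / C₀ = 1160 / 5.46 = 212.5 L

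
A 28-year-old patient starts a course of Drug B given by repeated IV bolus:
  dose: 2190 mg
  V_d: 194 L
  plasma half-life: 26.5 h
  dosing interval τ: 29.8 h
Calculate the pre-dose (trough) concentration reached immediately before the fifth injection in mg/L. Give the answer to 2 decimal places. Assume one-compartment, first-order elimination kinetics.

9.14 mg/L

C₀ per dose = Dose / Vd = 2190 / 194 = 11.29 mg/L
k = ln2 / t½ = 0.693147 / 26.5 = 0.02616 h⁻¹
Fraction remaining after one interval: r = e^(−kτ) = e^(−0.02616 × 29.8) = 0.4586
Before dose 5, 4 doses have been given (aged 1τ, 2τ, 3τ, 4τ).
C_trough = C₀ × (r + r² + … + r^4) = C₀ × r(1−r^4)/(1−r)
        = 11.29 × 0.4586 × (1 − 0.04423) / (1 − 0.4586) = 9.140 mg/L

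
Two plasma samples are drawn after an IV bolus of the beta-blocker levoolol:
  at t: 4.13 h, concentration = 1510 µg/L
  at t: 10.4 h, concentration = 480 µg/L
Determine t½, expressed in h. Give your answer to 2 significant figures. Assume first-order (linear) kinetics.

k = ln(C₁/C₂) / (t₂ − t₁) = ln(1510/480) / (10.4 − 4.13)
  = 1.146 / 6.270 = 0.1828 h⁻¹
t½ = ln2 / k = 0.693147 / 0.1828 = 3.792 h

3.8 h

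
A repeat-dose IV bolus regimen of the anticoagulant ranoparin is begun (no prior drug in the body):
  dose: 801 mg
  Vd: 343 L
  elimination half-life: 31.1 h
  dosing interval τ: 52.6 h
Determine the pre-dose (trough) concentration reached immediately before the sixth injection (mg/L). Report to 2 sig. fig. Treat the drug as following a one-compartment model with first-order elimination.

1.0 mg/L

C₀ per dose = Dose / Vd = 801 / 343 = 2.335 mg/L
k = ln2 / t½ = 0.693147 / 31.1 = 0.02229 h⁻¹
Fraction remaining after one interval: r = e^(−kτ) = e^(−0.02229 × 52.6) = 0.3096
Before dose 6, 5 doses have been given (aged 1τ, 2τ, 3τ, 4τ, 5τ).
C_trough = C₀ × (r + r² + … + r^5) = C₀ × r(1−r^5)/(1−r)
        = 2.335 × 0.3096 × (1 − 0.002844) / (1 − 0.3096) = 1.044 mg/L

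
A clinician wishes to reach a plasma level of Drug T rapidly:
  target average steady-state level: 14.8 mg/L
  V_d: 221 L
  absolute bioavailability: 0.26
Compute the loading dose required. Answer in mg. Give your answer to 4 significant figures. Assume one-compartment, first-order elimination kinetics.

12580 mg

LD = Css × Vd / F = 14.8 × 221 / 0.26 = 12580 mg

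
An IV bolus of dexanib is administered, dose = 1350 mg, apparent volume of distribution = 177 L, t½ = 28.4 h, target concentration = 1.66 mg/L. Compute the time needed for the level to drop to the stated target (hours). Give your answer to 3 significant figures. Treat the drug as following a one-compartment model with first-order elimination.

C₀ = Dose / Vd = 1350 / 177 = 7.627 mg/L
k = ln2 / t½ = 0.693147 / 28.4 = 0.02441 h⁻¹
t = ln(C₀ / C) / k = ln(7.627 / 1.66) / 0.02441
  = ln(4.595) / 0.02441 = 1.525 / 0.02441 = 62.47 h

62.5 h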